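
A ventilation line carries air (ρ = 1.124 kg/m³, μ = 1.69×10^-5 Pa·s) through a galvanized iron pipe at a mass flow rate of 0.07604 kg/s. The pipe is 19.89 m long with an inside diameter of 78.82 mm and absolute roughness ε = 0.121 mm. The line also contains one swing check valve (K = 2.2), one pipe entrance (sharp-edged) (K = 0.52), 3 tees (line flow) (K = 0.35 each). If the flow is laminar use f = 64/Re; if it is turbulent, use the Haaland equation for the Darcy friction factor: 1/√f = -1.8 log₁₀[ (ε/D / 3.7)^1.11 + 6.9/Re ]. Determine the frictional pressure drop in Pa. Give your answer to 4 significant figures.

ΔP ≈ 1069 Pa

A = πD²/4 = π(0.07882)²/4 = 0.004879 m²; mean velocity V = ṁ/(ρA) = 0.07604/(1.124 · 0.004879) = 13.86 m/s.
Reynolds number Re = ρVD/μ = 1.124 · 13.86 · 0.07882 / 1.69e-05 = 7.268e+04.
Re > 4000 → turbulent. Relative roughness ε/D = 0.000121/0.07882 = 0.00154. Haaland: 1/√f = -1.8 log₁₀[(0.00154/3.7)^1.11 + 6.9/7.268e+04] = -1.8 log₁₀[0.000176 + 9.49e-05] = 6.42, so f = 0.02426.
Total minor-loss coefficient ΣK = 1·2.2 + 1·0.52 + 3·0.35 = 3.77.
ΔP = [f·L/D + ΣK]·(ρV²/2) = [0.02426·19.89/0.07882 + 3.77]·(1.124·13.86²/2) = [6.122 + 3.77]·108 = 1069 Pa.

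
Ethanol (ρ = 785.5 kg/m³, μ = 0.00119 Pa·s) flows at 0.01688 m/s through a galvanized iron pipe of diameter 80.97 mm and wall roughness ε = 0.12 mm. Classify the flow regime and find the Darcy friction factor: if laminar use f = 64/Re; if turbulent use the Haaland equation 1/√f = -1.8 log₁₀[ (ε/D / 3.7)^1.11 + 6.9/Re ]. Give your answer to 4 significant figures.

Re = ρVD/μ = 785.5·0.01688·0.08097/0.00119 = 902.2.
Re < 2300 → laminar, so f = 64/Re = 0.07094 (roughness is irrelevant in laminar flow).

f ≈ 0.07094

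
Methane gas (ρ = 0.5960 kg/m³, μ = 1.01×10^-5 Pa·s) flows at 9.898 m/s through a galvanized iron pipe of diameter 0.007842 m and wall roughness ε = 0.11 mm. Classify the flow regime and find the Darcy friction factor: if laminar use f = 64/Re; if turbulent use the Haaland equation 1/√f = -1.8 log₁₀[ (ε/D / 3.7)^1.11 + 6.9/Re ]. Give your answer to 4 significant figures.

f ≈ 0.05148

Re = ρVD/μ = 0.596·9.898·0.007842/1.01e-05 = 4580.
Re > 4000 → turbulent. ε/D = 0.00011/0.007842 = 0.014; Haaland: 1/√f = -1.8 log₁₀[0.00205 + 0.00151] = 4.407, so f = 0.05148.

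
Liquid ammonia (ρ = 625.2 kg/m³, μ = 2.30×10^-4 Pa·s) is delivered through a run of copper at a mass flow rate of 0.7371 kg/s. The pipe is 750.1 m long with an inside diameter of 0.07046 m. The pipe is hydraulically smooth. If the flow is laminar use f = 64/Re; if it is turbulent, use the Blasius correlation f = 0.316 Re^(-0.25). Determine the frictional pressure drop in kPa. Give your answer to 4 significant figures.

ΔP ≈ 6.198 kPa

A = πD²/4 = π(0.07046)²/4 = 0.003899 m²; mean velocity V = ṁ/(ρA) = 0.7371/(625.2 · 0.003899) = 0.3024 m/s.
Reynolds number Re = ρVD/μ = 625.2 · 0.3024 · 0.07046 / 0.00023 = 5.791e+04.
Re > 4000 → turbulent. Smooth-pipe (Blasius): f = 0.316 Re^(-0.25) = 0.316/(5.791e+04)^0.25 = 0.02037.
Darcy-Weisbach: ΔP = f(L/D)(ρV²/2) = 0.02037·(750.1/0.07046)·(625.2·0.3024²/2) = 0.02037·1.065e+04·28.58 = 6198 Pa.
ΔP = 6198 Pa = 6.198 kPa.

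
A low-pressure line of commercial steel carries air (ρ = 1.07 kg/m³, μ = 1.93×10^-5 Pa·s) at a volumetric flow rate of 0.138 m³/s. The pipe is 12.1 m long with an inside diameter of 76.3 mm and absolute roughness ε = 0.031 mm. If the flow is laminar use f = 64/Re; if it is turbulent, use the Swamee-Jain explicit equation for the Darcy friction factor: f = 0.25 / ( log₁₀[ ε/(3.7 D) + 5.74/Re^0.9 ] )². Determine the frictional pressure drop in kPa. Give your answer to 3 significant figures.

Cross-sectional area A = πD²/4 = π(0.0763)²/4 = 0.004572 m²; mean velocity V = Q/A = 0.138/0.004572 = 30.18 m/s.
Reynolds number Re = ρVD/μ = 1.07 · 30.18 · 0.0763 / 1.93e-05 = 1.277e+05.
Re > 4000 → turbulent. Relative roughness ε/D = 3.1e-05/0.0763 = 0.000406. Swamee-Jain: f = 0.25/(log₁₀[0.000406/3.7 + 5.74/1.277e+05^0.9])² = 0.25/(log₁₀[0.00011 + 0.000146])² = 0.25/(-3.593)² = 0.01937.
Darcy-Weisbach: ΔP = f(L/D)(ρV²/2) = 0.01937·(12.1/0.0763)·(1.07·30.18²/2) = 0.01937·158.6·487.3 = 1497 Pa.
ΔP = 1497 Pa = 1.50 kPa.

ΔP ≈ 1.50 kPa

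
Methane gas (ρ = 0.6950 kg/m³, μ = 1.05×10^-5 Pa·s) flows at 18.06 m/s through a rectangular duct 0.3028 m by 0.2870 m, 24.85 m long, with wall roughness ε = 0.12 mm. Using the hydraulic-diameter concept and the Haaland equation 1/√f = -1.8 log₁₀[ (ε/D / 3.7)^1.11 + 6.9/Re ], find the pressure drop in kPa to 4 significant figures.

Hydraulic diameter D_h = 4A/P = 4·(0.3028·0.287)/(2·(0.3028+0.287)) = 0.3476/1.18 = 0.2947 m.
Re = ρVD_h/μ = 0.695·18.06·0.2947/1.05e-05 = 3.523e+05.
ε/D_h = 0.00012/0.2947 = 0.000407; Haaland gives 1/√f = -1.8 log₁₀[4.04e-05+1.96e-05] = 7.6, so f = 0.01731.
ΔP = f(L/D_h)(ρV²/2) = 0.01731·24.85/0.2947·113.3 = 165.5 Pa.
ΔP = 0.1655 kPa.

ΔP ≈ 0.1655 kPa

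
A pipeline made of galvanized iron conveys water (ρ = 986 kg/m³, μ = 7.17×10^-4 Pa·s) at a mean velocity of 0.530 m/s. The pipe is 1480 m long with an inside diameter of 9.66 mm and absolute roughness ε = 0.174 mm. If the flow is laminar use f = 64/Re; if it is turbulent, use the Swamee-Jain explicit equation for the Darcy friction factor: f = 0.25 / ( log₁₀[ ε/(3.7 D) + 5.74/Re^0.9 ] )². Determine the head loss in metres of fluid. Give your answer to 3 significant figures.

h_f ≈ 117 m

Reynolds number Re = ρVD/μ = 986 · 0.53 · 0.00966 / 0.000717 = 7041.
Re > 4000 → turbulent. Relative roughness ε/D = 0.000174/0.00966 = 0.018. Swamee-Jain: f = 0.25/(log₁₀[0.018/3.7 + 5.74/7041^0.9])² = 0.25/(log₁₀[0.00487 + 0.00198])² = 0.25/(-2.165)² = 0.05336.
Darcy-Weisbach: ΔP = f(L/D)(ρV²/2) = 0.05336·(1480/0.00966)·(986·0.53²/2) = 0.05336·1.532e+05·138.5 = 1.132e+06 Pa.
Head loss h_f = ΔP/(ρg) = 1.132e+06/(986·9.81) = 117 m.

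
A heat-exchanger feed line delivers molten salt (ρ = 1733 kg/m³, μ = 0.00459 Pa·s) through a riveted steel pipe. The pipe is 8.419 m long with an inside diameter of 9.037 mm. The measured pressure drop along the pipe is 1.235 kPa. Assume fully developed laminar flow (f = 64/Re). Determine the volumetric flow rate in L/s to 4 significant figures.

For laminar flow, f = 64/Re with Re = ρVD/μ, so Darcy-Weisbach reduces to ΔP = 32μLV/D². Solving for V: V = ΔP·D²/(32μL) = 1235·(0.009037)²/(32·0.00459·8.419) = 0.08156 m/s.
Check: Re = ρVD/μ = 1733·0.08156·0.009037/0.00459 = 278.3 < 2300, so the laminar assumption holds.
Q = V·A = 0.08156·(π/4·0.009037²) = 5.232e-06 m³/s = 0.005232 L/s.

Q ≈ 0.005232 L/s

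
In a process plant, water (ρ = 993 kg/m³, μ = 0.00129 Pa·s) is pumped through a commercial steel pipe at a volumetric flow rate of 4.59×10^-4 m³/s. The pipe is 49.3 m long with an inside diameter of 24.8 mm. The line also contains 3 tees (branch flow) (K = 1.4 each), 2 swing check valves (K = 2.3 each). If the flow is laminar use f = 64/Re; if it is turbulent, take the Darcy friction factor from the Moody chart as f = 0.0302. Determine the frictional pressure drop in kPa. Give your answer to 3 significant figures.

Cross-sectional area A = πD²/4 = π(0.0248)²/4 = 0.0004831 m²; mean velocity V = Q/A = 0.000459/0.0004831 = 0.9502 m/s.
Reynolds number Re = ρVD/μ = 993 · 0.9502 · 0.0248 / 0.00129 = 1.814e+04.
Re > 4000 → turbulent; use the Moody-chart value f = 0.0302.
Total minor-loss coefficient ΣK = 3·1.4 + 2·2.3 = 8.8.
ΔP = [f·L/D + ΣK]·(ρV²/2) = [0.0302·49.3/0.0248 + 8.8]·(993·0.9502²/2) = [60.03 + 8.8]·448.3 = 3.086e+04 Pa.
ΔP = 3.086e+04 Pa = 30.9 kPa.

ΔP ≈ 30.9 kPa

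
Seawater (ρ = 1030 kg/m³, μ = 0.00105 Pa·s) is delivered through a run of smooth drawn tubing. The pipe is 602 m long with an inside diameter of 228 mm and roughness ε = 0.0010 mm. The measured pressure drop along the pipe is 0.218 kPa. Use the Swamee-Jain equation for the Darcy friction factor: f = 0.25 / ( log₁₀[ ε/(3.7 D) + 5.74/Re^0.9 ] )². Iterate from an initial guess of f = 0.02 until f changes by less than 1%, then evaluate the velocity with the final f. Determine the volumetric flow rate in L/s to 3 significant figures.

Q ≈ 3.16 L/s

Rearranging Darcy-Weisbach: V = √(2·ΔP·D/(f·L·ρ)). With ε/D = 1e-06/0.228 = 4.39e-06, iterate starting from f = 0.02:
  f = 0.02 → V = √(2·218·0.228/(0.02·602·1030)) = 0.08953 m/s; Re = ρVD/μ = 2.002e+04; f → 0.02582
  f = 0.02582 → V = 0.0788 m/s; Re = 1.762e+04; f → 0.02666
  f = 0.02666 → V = 0.07754 m/s; Re = 1.734e+04; f → 0.02677
Converged (Δf/f < 1%). With the final f = 0.02677: V = √(2·218·0.228/(0.02677·602·1030)) = 0.07738 m/s.
Q = V·A = 0.07738·(π/4·0.228²) = 0.003159 m³/s = 3.16 L/s.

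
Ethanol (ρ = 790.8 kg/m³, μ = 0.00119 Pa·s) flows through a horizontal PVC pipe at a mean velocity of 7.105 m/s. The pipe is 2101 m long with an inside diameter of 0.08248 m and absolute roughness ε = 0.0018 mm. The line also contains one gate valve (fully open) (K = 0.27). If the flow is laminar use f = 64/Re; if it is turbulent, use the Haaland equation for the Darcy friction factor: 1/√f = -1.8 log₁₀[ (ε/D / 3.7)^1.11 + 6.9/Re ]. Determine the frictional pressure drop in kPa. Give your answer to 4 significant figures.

Reynolds number Re = ρVD/μ = 790.8 · 7.105 · 0.08248 / 0.00119 = 3.894e+05.
Re > 4000 → turbulent. Relative roughness ε/D = 1.8e-06/0.08248 = 2.18e-05. Haaland: 1/√f = -1.8 log₁₀[(2.18e-05/3.7)^1.11 + 6.9/3.894e+05] = -1.8 log₁₀[1.57e-06 + 1.77e-05] = 8.487, so f = 0.01388.
Total minor-loss coefficient ΣK = 1·0.27 = 0.27.
ΔP = [f·L/D + ΣK]·(ρV²/2) = [0.01388·2101/0.08248 + 0.27]·(790.8·7.105²/2) = [353.7 + 0.27]·1.996e+04 = 7.065e+06 Pa.
ΔP = 7.065e+06 Pa = 7065 kPa.

ΔP ≈ 7065 kPa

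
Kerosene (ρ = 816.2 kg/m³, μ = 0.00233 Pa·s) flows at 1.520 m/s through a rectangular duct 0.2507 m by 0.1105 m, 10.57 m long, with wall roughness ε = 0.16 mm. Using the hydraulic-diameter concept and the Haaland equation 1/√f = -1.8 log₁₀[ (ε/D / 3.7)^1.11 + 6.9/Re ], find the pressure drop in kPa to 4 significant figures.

ΔP ≈ 1.464 kPa

Hydraulic diameter D_h = 4A/P = 4·(0.2507·0.1105)/(2·(0.2507+0.1105)) = 0.1108/0.7224 = 0.1534 m.
Re = ρVD_h/μ = 816.2·1.52·0.1534/0.00233 = 8.167e+04.
ε/D_h = 0.00016/0.1534 = 0.00104; Haaland gives 1/√f = -1.8 log₁₀[0.000115+8.45e-05] = 6.661, so f = 0.02254.
ΔP = f(L/D_h)(ρV²/2) = 0.02254·10.57/0.1534·942.9 = 1464 Pa.
ΔP = 1.464 kPa.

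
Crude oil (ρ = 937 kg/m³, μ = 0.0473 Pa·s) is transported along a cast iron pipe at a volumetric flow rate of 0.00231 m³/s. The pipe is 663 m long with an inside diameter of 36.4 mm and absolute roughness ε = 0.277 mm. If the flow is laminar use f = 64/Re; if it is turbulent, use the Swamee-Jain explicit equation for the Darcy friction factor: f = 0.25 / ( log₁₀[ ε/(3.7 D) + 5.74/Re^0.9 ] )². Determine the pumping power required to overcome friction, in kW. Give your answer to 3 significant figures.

P ≈ 3.88 kW

Cross-sectional area A = πD²/4 = π(0.0364)²/4 = 0.001041 m²; mean velocity V = Q/A = 0.00231/0.001041 = 2.22 m/s.
Reynolds number Re = ρVD/μ = 937 · 2.22 · 0.0364 / 0.0473 = 1601.
Re < 2300 → laminar flow, so f = 64/Re = 64/1601 = 0.03998 (the turbulent correlation is not needed).
Darcy-Weisbach: ΔP = f(L/D)(ρV²/2) = 0.03998·(663/0.0364)·(937·2.22²/2) = 0.03998·1.821e+04·2309 = 1.681e+06 Pa.
Pumping power P = QΔP = 0.00231·1.681e+06 = 3884 W = 3.88 kW.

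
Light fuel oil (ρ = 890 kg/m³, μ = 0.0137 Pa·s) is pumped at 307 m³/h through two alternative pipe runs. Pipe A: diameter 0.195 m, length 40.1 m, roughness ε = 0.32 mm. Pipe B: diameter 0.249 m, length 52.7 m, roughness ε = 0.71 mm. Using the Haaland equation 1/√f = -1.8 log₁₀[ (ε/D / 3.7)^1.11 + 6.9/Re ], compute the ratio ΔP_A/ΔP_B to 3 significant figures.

Pipe A: V = Q/A = 0.08528/0.02986 = 2.855 m/s; Re = 3.617e+04; ε/D = 0.00164; Haaland → f = 0.02639; ΔP_A = f(L/D)(ρV²/2) = 1.969e+04 Pa.
Pipe B: V = Q/A = 0.08528/0.0487 = 1.751 m/s; Re = 2.833e+04; ε/D = 0.00285; Haaland → f = 0.02965; ΔP_B = f(L/D)(ρV²/2) = 8565 Pa.
ΔP_A/ΔP_B = 1.969e+04/8565 = 2.30.

ΔP_A/ΔP_B ≈ 2.30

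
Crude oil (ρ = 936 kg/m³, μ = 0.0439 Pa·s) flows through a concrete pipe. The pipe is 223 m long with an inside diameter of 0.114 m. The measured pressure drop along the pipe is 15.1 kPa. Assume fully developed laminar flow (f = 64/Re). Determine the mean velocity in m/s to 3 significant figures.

V ≈ 0.626 m/s

For laminar flow, f = 64/Re with Re = ρVD/μ, so Darcy-Weisbach reduces to ΔP = 32μLV/D². Solving for V: V = ΔP·D²/(32μL) = 1.51e+04·(0.114)²/(32·0.0439·223) = 0.6264 m/s.
Check: Re = ρVD/μ = 936·0.6264·0.114/0.0439 = 1523 < 2300, so the laminar assumption holds.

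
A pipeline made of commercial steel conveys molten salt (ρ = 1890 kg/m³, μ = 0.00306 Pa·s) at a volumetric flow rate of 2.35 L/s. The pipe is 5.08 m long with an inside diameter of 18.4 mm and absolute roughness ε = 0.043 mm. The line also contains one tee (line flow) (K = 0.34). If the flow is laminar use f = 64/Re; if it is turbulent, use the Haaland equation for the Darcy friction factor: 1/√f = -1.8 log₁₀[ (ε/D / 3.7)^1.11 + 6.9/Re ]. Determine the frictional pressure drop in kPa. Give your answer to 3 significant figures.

Q = 2.35 L/s = 2.35/1000 = 0.00235 m³/s.
Cross-sectional area A = πD²/4 = π(0.0184)²/4 = 0.0002659 m²; mean velocity V = Q/A = 0.00235/0.0002659 = 8.838 m/s.
Reynolds number Re = ρVD/μ = 1890 · 8.838 · 0.0184 / 0.00306 = 1.004e+05.
Re > 4000 → turbulent. Relative roughness ε/D = 4.3e-05/0.0184 = 0.00234. Haaland: 1/√f = -1.8 log₁₀[(0.00234/3.7)^1.11 + 6.9/1.004e+05] = -1.8 log₁₀[0.000281 + 6.87e-05] = 6.222, so f = 0.02583.
Total minor-loss coefficient ΣK = 1·0.34 = 0.34.
ΔP = [f·L/D + ΣK]·(ρV²/2) = [0.02583·5.08/0.0184 + 0.34]·(1890·8.838²/2) = [7.132 + 0.34]·7.381e+04 = 5.515e+05 Pa.
ΔP = 5.515e+05 Pa = 552 kPa.

ΔP ≈ 552 kPa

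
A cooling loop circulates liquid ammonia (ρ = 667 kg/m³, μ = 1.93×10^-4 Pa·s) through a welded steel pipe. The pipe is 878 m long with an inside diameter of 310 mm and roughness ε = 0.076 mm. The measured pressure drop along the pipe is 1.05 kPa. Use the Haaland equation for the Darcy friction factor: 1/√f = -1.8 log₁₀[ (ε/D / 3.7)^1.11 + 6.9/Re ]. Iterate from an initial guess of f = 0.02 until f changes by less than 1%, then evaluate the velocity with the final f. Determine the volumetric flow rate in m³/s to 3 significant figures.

Q ≈ 0.0196 m³/s

Rearranging Darcy-Weisbach: V = √(2·ΔP·D/(f·L·ρ)). With ε/D = 7.6e-05/0.31 = 0.000245, iterate starting from f = 0.02:
  f = 0.02 → V = √(2·1050·0.31/(0.02·878·667)) = 0.2358 m/s; Re = ρVD/μ = 2.526e+05; f → 0.01671
  f = 0.01671 → V = 0.258 m/s; Re = 2.764e+05; f → 0.01654
Converged (Δf/f < 1%). With the final f = 0.01654: V = √(2·1050·0.31/(0.01654·878·667)) = 0.2592 m/s.
Q = V·A = 0.2592·(π/4·0.31²) = 0.01956 m³/s = 0.0196 m³/s.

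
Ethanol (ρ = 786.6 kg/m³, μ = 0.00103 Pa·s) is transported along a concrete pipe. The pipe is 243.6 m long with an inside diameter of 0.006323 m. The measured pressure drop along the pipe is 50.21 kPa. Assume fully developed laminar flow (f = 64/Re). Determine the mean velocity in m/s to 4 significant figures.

V ≈ 0.2500 m/s

For laminar flow, f = 64/Re with Re = ρVD/μ, so Darcy-Weisbach reduces to ΔP = 32μLV/D². Solving for V: V = ΔP·D²/(32μL) = 5.021e+04·(0.006323)²/(32·0.00103·243.6) = 0.25 m/s.
Check: Re = ρVD/μ = 786.6·0.25·0.006323/0.00103 = 1207 < 2300, so the laminar assumption holds.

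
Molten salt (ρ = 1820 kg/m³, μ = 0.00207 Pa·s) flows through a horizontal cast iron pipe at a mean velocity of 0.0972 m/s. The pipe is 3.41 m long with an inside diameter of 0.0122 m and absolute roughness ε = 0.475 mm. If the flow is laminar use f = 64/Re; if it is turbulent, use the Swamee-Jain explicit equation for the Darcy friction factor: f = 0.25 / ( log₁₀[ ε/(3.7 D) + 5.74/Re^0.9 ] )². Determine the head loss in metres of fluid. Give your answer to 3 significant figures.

h_f ≈ 0.00826 m

Reynolds number Re = ρVD/μ = 1820 · 0.0972 · 0.0122 / 0.00207 = 1043.
Re < 2300 → laminar flow, so f = 64/Re = 64/1043 = 0.06138 (the turbulent correlation is not needed).
Darcy-Weisbach: ΔP = f(L/D)(ρV²/2) = 0.06138·(3.41/0.0122)·(1820·0.0972²/2) = 0.06138·279.5·8.598 = 147.5 Pa.
Head loss h_f = ΔP/(ρg) = 147.5/(1820·9.81) = 0.00826 m.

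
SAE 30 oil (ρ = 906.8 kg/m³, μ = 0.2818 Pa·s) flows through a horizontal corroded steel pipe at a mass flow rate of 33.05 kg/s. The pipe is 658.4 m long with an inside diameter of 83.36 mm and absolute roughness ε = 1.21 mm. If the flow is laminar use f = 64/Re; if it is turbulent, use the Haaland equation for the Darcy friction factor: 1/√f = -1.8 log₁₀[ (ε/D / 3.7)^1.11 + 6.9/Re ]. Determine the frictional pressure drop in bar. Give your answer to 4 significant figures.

ΔP ≈ 57.06 bar

A = πD²/4 = π(0.08336)²/4 = 0.005458 m²; mean velocity V = ṁ/(ρA) = 33.05/(906.8 · 0.005458) = 6.678 m/s.
Reynolds number Re = ρVD/μ = 906.8 · 6.678 · 0.08336 / 0.282 = 1791.
Re < 2300 → laminar flow, so f = 64/Re = 64/1791 = 0.03573 (the turbulent correlation is not needed).
Darcy-Weisbach: ΔP = f(L/D)(ρV²/2) = 0.03573·(658.4/0.08336)·(906.8·6.678²/2) = 0.03573·7898·2.022e+04 = 5.706e+06 Pa.
ΔP = 5.706e+06 Pa = 57.06 bar.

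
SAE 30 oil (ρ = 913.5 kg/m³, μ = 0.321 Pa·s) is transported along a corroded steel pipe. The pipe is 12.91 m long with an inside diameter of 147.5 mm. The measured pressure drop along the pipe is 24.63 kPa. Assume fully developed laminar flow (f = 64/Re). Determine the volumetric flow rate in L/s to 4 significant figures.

For laminar flow, f = 64/Re with Re = ρVD/μ, so Darcy-Weisbach reduces to ΔP = 32μLV/D². Solving for V: V = ΔP·D²/(32μL) = 2.463e+04·(0.1475)²/(32·0.321·12.91) = 4.041 m/s.
Check: Re = ρVD/μ = 913.5·4.041·0.1475/0.321 = 1696 < 2300, so the laminar assumption holds.
Q = V·A = 4.041·(π/4·0.1475²) = 0.06905 m³/s = 69.05 L/s.

Q ≈ 69.05 L/s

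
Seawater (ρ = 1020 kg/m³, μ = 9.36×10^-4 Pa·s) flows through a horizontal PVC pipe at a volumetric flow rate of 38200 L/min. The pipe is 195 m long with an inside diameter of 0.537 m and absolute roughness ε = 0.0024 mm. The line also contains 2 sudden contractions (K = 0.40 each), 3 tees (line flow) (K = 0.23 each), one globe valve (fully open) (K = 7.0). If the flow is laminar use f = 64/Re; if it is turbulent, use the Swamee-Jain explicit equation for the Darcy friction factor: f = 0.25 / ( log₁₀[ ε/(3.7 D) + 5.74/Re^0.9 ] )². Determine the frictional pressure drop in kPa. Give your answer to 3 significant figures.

ΔP ≈ 50.1 kPa

Q = 38200 L/min = 38200/60000 = 0.6367 m³/s.
Cross-sectional area A = πD²/4 = π(0.537)²/4 = 0.2265 m²; mean velocity V = Q/A = 0.6367/0.2265 = 2.811 m/s.
Reynolds number Re = ρVD/μ = 1020 · 2.811 · 0.537 / 0.000936 = 1.645e+06.
Re > 4000 → turbulent. Relative roughness ε/D = 2.4e-06/0.537 = 4.47e-06. Swamee-Jain: f = 0.25/(log₁₀[4.47e-06/3.7 + 5.74/1.645e+06^0.9])² = 0.25/(log₁₀[1.21e-06 + 1.46e-05])² = 0.25/(-4.801)² = 0.01085.
Total minor-loss coefficient ΣK = 2·0.4 + 3·0.23 + 1·7 = 8.49.
ΔP = [f·L/D + ΣK]·(ρV²/2) = [0.01085·195/0.537 + 8.49]·(1020·2.811²/2) = [3.938 + 8.49]·4030 = 5.009e+04 Pa.
ΔP = 5.009e+04 Pa = 50.1 kPa.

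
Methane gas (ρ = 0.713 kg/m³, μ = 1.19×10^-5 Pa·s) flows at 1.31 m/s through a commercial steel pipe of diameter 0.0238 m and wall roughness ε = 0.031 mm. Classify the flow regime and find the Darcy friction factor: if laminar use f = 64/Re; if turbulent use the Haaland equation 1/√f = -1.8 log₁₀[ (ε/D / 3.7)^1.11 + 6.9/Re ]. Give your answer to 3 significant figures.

f ≈ 0.0343

Re = ρVD/μ = 0.713·1.31·0.0238/1.19e-05 = 1868.
Re < 2300 → laminar, so f = 64/Re = 0.03426 (roughness is irrelevant in laminar flow).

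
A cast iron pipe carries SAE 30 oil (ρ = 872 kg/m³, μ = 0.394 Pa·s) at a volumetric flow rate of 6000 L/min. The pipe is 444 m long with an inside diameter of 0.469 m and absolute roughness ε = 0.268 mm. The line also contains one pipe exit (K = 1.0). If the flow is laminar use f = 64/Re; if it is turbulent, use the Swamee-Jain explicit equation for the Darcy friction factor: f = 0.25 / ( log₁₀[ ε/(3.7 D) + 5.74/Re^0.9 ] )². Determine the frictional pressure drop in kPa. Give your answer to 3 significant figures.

Q = 6000 L/min = 6000/60000 = 0.1 m³/s.
Cross-sectional area A = πD²/4 = π(0.469)²/4 = 0.1728 m²; mean velocity V = Q/A = 0.1/0.1728 = 0.5788 m/s.
Reynolds number Re = ρVD/μ = 872 · 0.5788 · 0.469 / 0.394 = 600.8.
Re < 2300 → laminar flow, so f = 64/Re = 64/600.8 = 0.1065 (the turbulent correlation is not needed).
Total minor-loss coefficient ΣK = 1·1 = 1.
ΔP = [f·L/D + ΣK]·(ρV²/2) = [0.1065·444/0.469 + 1]·(872·0.5788²/2) = [100.8 + 1]·146.1 = 1.488e+04 Pa.
ΔP = 1.488e+04 Pa = 14.9 kPa.

ΔP ≈ 14.9 kPa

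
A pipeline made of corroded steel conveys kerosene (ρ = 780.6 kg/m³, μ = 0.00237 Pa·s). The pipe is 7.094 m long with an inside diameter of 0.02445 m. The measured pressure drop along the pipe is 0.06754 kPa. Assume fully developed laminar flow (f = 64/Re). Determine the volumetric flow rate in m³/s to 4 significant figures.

Q ≈ 3.524×10^-5 m³/s

For laminar flow, f = 64/Re with Re = ρVD/μ, so Darcy-Weisbach reduces to ΔP = 32μLV/D². Solving for V: V = ΔP·D²/(32μL) = 67.54·(0.02445)²/(32·0.00237·7.094) = 0.07505 m/s.
Check: Re = ρVD/μ = 780.6·0.07505·0.02445/0.00237 = 604.3 < 2300, so the laminar assumption holds.
Q = V·A = 0.07505·(π/4·0.02445²) = 3.524e-05 m³/s = 3.524×10^-5 m³/s.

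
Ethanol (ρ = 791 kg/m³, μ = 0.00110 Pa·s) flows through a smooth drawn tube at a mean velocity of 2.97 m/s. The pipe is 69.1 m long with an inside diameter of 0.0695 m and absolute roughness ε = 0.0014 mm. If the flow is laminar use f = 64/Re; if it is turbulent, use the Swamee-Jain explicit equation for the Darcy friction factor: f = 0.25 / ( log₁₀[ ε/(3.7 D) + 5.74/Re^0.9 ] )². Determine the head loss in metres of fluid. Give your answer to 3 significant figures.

h_f ≈ 7.43 m

Reynolds number Re = ρVD/μ = 791 · 2.97 · 0.0695 / 0.0011 = 1.484e+05.
Re > 4000 → turbulent. Relative roughness ε/D = 1.4e-06/0.0695 = 2.01e-05. Swamee-Jain: f = 0.25/(log₁₀[2.01e-05/3.7 + 5.74/1.484e+05^0.9])² = 0.25/(log₁₀[5.44e-06 + 0.000127])² = 0.25/(-3.877)² = 0.01663.
Darcy-Weisbach: ΔP = f(L/D)(ρV²/2) = 0.01663·(69.1/0.0695)·(791·2.97²/2) = 0.01663·994.2·3489 = 5.768e+04 Pa.
Head loss h_f = ΔP/(ρg) = 5.768e+04/(791·9.81) = 7.43 m.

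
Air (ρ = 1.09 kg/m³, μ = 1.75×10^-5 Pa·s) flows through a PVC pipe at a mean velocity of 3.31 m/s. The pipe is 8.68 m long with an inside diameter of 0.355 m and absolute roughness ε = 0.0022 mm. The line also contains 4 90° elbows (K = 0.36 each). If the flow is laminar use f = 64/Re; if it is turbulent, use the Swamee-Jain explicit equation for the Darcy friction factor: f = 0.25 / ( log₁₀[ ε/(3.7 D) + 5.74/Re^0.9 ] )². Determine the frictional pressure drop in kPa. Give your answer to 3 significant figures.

ΔP ≈ 0.0114 kPa

Reynolds number Re = ρVD/μ = 1.09 · 3.31 · 0.355 / 1.75e-05 = 7.319e+04.
Re > 4000 → turbulent. Relative roughness ε/D = 2.2e-06/0.355 = 6.2e-06. Swamee-Jain: f = 0.25/(log₁₀[6.2e-06/3.7 + 5.74/7.319e+04^0.9])² = 0.25/(log₁₀[1.67e-06 + 0.00024])² = 0.25/(-3.616)² = 0.01912.
Total minor-loss coefficient ΣK = 4·0.36 = 1.44.
ΔP = [f·L/D + ΣK]·(ρV²/2) = [0.01912·8.68/0.355 + 1.44]·(1.09·3.31²/2) = [0.4675 + 1.44]·5.971 = 11.39 Pa.
ΔP = 11.39 Pa = 0.0114 kPa.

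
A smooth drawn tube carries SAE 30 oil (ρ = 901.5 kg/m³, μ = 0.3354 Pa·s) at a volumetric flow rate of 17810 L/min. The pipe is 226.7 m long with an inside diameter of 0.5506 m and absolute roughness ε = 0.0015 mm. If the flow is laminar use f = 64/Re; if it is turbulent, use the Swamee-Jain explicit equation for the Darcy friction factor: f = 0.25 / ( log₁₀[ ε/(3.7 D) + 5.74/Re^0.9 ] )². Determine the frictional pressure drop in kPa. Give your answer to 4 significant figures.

Q = 17810 L/min = 17810/60000 = 0.2968 m³/s.
Cross-sectional area A = πD²/4 = π(0.5506)²/4 = 0.2381 m²; mean velocity V = Q/A = 0.2968/0.2381 = 1.247 m/s.
Reynolds number Re = ρVD/μ = 901.5 · 1.247 · 0.5506 / 0.335 = 1845.
Re < 2300 → laminar flow, so f = 64/Re = 64/1845 = 0.03469 (the turbulent correlation is not needed).
Darcy-Weisbach: ΔP = f(L/D)(ρV²/2) = 0.03469·(226.7/0.5506)·(901.5·1.247²/2) = 0.03469·411.7·700.5 = 1.001e+04 Pa.
ΔP = 1.001e+04 Pa = 10.01 kPa.

ΔP ≈ 10.01 kPa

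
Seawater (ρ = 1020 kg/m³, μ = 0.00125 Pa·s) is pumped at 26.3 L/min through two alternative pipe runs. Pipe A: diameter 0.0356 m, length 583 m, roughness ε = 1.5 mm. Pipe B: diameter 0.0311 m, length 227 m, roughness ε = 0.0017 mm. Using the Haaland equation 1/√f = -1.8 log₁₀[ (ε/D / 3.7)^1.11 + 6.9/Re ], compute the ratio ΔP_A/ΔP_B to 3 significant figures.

ΔP_A/ΔP_B ≈ 3.20

Pipe A: V = Q/A = 0.0004383/0.0009954 = 0.4404 m/s; Re = 1.279e+04; ε/D = 0.0421; Haaland → f = 0.06835; ΔP_A = f(L/D)(ρV²/2) = 1.107e+05 Pa.
Pipe B: V = Q/A = 0.0004383/0.0007596 = 0.577 m/s; Re = 1.464e+04; ε/D = 5.47e-05; Haaland → f = 0.02795; ΔP_B = f(L/D)(ρV²/2) = 3.465e+04 Pa.
ΔP_A/ΔP_B = 1.107e+05/3.465e+04 = 3.20.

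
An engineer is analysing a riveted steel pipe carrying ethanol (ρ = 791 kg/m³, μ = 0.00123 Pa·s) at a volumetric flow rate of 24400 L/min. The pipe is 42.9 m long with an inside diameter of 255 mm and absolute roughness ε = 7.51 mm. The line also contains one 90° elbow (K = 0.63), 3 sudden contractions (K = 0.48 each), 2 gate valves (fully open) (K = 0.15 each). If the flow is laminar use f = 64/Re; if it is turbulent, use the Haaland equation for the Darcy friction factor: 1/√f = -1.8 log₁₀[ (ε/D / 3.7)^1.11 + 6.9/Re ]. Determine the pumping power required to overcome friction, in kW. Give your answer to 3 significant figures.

Q = 24400 L/min = 24400/60000 = 0.4067 m³/s.
Cross-sectional area A = πD²/4 = π(0.255)²/4 = 0.05107 m²; mean velocity V = Q/A = 0.4067/0.05107 = 7.963 m/s.
Reynolds number Re = ρVD/μ = 791 · 7.963 · 0.255 / 0.00123 = 1.306e+06.
Re > 4000 → turbulent. Relative roughness ε/D = 0.00751/0.255 = 0.0295. Haaland: 1/√f = -1.8 log₁₀[(0.0295/3.7)^1.11 + 6.9/1.306e+06] = -1.8 log₁₀[0.00468 + 5.28e-06] = 4.193, so f = 0.05688.
Total minor-loss coefficient ΣK = 1·0.63 + 3·0.48 + 2·0.15 = 2.37.
ΔP = [f·L/D + ΣK]·(ρV²/2) = [0.05688·42.9/0.255 + 2.37]·(791·7.963²/2) = [9.568 + 2.37]·2.508e+04 = 2.994e+05 Pa.
Pumping power P = QΔP = 0.4067·2.994e+05 = 121800 W = 122 kW.

P ≈ 122 kW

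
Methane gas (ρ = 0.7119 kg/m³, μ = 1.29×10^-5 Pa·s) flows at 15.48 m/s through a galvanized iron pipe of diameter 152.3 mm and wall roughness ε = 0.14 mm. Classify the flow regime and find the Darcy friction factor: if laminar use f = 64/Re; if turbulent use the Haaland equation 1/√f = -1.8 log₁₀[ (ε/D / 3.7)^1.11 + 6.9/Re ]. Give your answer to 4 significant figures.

Re = ρVD/μ = 0.7119·15.48·0.1523/1.29e-05 = 1.301e+05.
Re > 4000 → turbulent. ε/D = 0.00014/0.1523 = 0.000919; Haaland: 1/√f = -1.8 log₁₀[9.97e-05 + 5.3e-05] = 6.869, so f = 0.02119.

f ≈ 0.02119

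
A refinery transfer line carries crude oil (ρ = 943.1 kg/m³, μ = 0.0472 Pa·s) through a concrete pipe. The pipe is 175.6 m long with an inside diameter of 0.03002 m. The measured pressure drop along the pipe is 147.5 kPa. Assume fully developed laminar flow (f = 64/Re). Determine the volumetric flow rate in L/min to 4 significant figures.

For laminar flow, f = 64/Re with Re = ρVD/μ, so Darcy-Weisbach reduces to ΔP = 32μLV/D². Solving for V: V = ΔP·D²/(32μL) = 1.475e+05·(0.03002)²/(32·0.0472·175.6) = 0.5012 m/s.
Check: Re = ρVD/μ = 943.1·0.5012·0.03002/0.0472 = 300.6 < 2300, so the laminar assumption holds.
Q = V·A = 0.5012·(π/4·0.03002²) = 0.0003547 m³/s = 21.28 L/min.

Q ≈ 21.28 L/min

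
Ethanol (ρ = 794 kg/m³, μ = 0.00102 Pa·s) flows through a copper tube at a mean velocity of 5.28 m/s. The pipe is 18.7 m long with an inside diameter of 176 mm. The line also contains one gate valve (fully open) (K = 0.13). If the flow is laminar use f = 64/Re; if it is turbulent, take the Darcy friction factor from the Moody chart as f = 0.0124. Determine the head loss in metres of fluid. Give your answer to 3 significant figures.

h_f ≈ 2.06 m

Reynolds number Re = ρVD/μ = 794 · 5.28 · 0.176 / 0.00102 = 7.234e+05.
Re > 4000 → turbulent; use the Moody-chart value f = 0.0124.
Total minor-loss coefficient ΣK = 1·0.13 = 0.13.
ΔP = [f·L/D + ΣK]·(ρV²/2) = [0.0124·18.7/0.176 + 0.13]·(794·5.28²/2) = [1.317 + 0.13]·1.107e+04 = 1.602e+04 Pa.
Head loss h_f = ΔP/(ρg) = 1.602e+04/(794·9.81) = 2.06 m.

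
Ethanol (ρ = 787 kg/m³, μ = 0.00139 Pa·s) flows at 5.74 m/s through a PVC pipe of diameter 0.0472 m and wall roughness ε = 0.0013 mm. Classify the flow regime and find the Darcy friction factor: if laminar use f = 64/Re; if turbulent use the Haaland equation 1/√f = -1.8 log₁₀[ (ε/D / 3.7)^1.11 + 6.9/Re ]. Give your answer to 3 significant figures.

f ≈ 0.0165

Re = ρVD/μ = 787·5.74·0.0472/0.00139 = 1.534e+05.
Re > 4000 → turbulent. ε/D = 1.3e-06/0.0472 = 2.75e-05; Haaland: 1/√f = -1.8 log₁₀[2.03e-06 + 4.5e-05] = 7.79, so f = 0.01648.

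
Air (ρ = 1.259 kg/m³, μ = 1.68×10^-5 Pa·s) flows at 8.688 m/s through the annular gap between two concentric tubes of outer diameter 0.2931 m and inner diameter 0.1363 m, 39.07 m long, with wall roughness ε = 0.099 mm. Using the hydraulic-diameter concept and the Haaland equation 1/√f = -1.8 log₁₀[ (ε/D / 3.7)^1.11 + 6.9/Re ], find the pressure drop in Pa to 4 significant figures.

ΔP ≈ 243.3 Pa

Hydraulic diameter D_h = 4A/P = D_o - D_i = 0.2931 - 0.1363 = 0.1568 m.
Re = ρVD_h/μ = 1.259·8.688·0.1568/1.68e-05 = 1.021e+05.
ε/D_h = 9.9e-05/0.1568 = 0.000631; Haaland gives 1/√f = -1.8 log₁₀[6.57e-05+6.76e-05] = 6.975, so f = 0.02055.
ΔP = f(L/D_h)(ρV²/2) = 0.02055·39.07/0.1568·47.52 = 243.3 Pa.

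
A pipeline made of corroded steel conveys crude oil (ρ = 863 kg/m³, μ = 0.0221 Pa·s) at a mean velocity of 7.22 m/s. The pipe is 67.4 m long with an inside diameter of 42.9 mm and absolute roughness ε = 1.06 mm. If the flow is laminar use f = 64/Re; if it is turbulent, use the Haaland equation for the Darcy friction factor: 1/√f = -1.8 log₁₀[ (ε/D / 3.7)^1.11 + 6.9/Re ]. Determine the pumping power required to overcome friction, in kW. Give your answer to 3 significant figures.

Reynolds number Re = ρVD/μ = 863 · 7.22 · 0.0429 / 0.0221 = 1.21e+04.
Re > 4000 → turbulent. Relative roughness ε/D = 0.00106/0.0429 = 0.0247. Haaland: 1/√f = -1.8 log₁₀[(0.0247/3.7)^1.11 + 6.9/1.21e+04] = -1.8 log₁₀[0.00385 + 0.00057] = 4.238, so f = 0.05567.
Darcy-Weisbach: ΔP = f(L/D)(ρV²/2) = 0.05567·(67.4/0.0429)·(863·7.22²/2) = 0.05567·1571·2.249e+04 = 1.967e+06 Pa.
Q = V·A = 7.22·0.001445 = 0.01044 m³/s.
Pumping power P = QΔP = 0.01044·1.967e+06 = 20530 W = 20.5 kW.

P ≈ 20.5 kW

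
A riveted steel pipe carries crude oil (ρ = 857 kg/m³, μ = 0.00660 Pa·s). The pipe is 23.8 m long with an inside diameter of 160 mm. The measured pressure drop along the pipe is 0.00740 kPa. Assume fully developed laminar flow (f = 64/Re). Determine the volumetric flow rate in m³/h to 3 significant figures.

Q ≈ 2.73 m³/h

For laminar flow, f = 64/Re with Re = ρVD/μ, so Darcy-Weisbach reduces to ΔP = 32μLV/D². Solving for V: V = ΔP·D²/(32μL) = 7.4·(0.16)²/(32·0.0066·23.8) = 0.03769 m/s.
Check: Re = ρVD/μ = 857·0.03769·0.16/0.0066 = 783 < 2300, so the laminar assumption holds.
Q = V·A = 0.03769·(π/4·0.16²) = 0.0007578 m³/s = 2.73 m³/h.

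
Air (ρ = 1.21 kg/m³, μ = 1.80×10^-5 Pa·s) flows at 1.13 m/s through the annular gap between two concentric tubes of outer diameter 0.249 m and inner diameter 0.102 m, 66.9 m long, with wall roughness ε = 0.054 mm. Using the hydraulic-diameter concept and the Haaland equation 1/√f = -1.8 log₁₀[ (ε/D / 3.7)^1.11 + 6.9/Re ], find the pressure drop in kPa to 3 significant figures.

Hydraulic diameter D_h = 4A/P = D_o - D_i = 0.249 - 0.102 = 0.147 m.
Re = ρVD_h/μ = 1.21·1.13·0.147/1.8e-05 = 1.117e+04.
ε/D_h = 5.4e-05/0.147 = 0.000367; Haaland gives 1/√f = -1.8 log₁₀[3.6e-05+0.000618] = 5.732, so f = 0.03044.
ΔP = f(L/D_h)(ρV²/2) = 0.03044·66.9/0.147·0.7725 = 10.7 Pa.
ΔP = 0.0107 kPa.

ΔP ≈ 0.0107 kPa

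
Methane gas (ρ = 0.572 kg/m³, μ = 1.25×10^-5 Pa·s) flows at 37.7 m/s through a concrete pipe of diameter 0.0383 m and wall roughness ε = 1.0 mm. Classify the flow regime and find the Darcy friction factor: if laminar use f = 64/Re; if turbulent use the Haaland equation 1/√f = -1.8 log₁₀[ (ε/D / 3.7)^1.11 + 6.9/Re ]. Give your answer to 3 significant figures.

Re = ρVD/μ = 0.572·37.7·0.0383/1.25e-05 = 6.607e+04.
Re > 4000 → turbulent. ε/D = 0.001/0.0383 = 0.0261; Haaland: 1/√f = -1.8 log₁₀[0.00409 + 0.000104] = 4.279, so f = 0.05462.

f ≈ 0.0546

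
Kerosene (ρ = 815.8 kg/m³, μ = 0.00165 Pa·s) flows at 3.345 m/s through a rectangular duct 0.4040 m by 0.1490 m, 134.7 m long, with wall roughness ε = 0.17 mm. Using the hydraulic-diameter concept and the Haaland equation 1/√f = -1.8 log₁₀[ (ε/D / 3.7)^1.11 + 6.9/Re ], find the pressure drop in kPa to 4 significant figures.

ΔP ≈ 54.75 kPa

Hydraulic diameter D_h = 4A/P = 4·(0.404·0.149)/(2·(0.404+0.149)) = 0.2408/1.106 = 0.2177 m.
Re = ρVD_h/μ = 815.8·3.345·0.2177/0.00165 = 3.601e+05.
ε/D_h = 0.00017/0.2177 = 0.000781; Haaland gives 1/√f = -1.8 log₁₀[8.32e-05+1.92e-05] = 7.182, so f = 0.01939.
ΔP = f(L/D_h)(ρV²/2) = 0.01939·134.7/0.2177·4564 = 5.475e+04 Pa.
ΔP = 54.75 kPa.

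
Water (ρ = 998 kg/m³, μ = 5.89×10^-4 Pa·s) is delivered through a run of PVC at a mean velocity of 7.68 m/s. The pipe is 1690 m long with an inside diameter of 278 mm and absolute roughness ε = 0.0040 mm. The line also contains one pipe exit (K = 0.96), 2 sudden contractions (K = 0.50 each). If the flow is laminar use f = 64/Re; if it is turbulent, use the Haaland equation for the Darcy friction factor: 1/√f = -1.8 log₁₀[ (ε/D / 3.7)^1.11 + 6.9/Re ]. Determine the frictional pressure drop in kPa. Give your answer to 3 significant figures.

Reynolds number Re = ρVD/μ = 998 · 7.68 · 0.278 / 0.000589 = 3.618e+06.
Re > 4000 → turbulent. Relative roughness ε/D = 4e-06/0.278 = 1.44e-05. Haaland: 1/√f = -1.8 log₁₀[(1.44e-05/3.7)^1.11 + 6.9/3.618e+06] = -1.8 log₁₀[9.88e-07 + 1.91e-06] = 9.969, so f = 0.01006.
Total minor-loss coefficient ΣK = 1·0.96 + 2·0.5 = 1.96.
ΔP = [f·L/D + ΣK]·(ρV²/2) = [0.01006·1690/0.278 + 1.96]·(998·7.68²/2) = [61.17 + 1.96]·2.943e+04 = 1.858e+06 Pa.
ΔP = 1.858e+06 Pa = 1860 kPa.

ΔP ≈ 1860 kPa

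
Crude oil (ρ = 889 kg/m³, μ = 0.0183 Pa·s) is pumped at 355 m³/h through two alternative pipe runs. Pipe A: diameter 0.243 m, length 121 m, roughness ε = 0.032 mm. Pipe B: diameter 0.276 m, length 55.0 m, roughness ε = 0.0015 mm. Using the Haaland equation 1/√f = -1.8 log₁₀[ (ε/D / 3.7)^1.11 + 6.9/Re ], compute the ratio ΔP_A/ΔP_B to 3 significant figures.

Pipe A: V = Q/A = 0.09861/0.04638 = 2.126 m/s; Re = 2.51e+04; ε/D = 0.000132; Haaland → f = 0.02459; ΔP_A = f(L/D)(ρV²/2) = 2.46e+04 Pa.
Pipe B: V = Q/A = 0.09861/0.05983 = 1.648 m/s; Re = 2.21e+04; ε/D = 5.43e-06; Haaland → f = 0.02512; ΔP_B = f(L/D)(ρV²/2) = 6045 Pa.
ΔP_A/ΔP_B = 2.46e+04/6045 = 4.07.

ΔP_A/ΔP_B ≈ 4.07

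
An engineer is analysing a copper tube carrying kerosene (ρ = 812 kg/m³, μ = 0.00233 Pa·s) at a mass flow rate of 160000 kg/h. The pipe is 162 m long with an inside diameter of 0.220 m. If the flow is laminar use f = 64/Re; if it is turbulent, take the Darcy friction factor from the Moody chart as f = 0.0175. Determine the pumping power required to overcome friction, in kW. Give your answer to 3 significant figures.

ṁ = 160000 kg/h = 160000/3600 = 44.44 kg/s.
A = πD²/4 = π(0.22)²/4 = 0.03801 m²; mean velocity V = ṁ/(ρA) = 44.44/(812 · 0.03801) = 1.44 m/s.
Reynolds number Re = ρVD/μ = 812 · 1.44 · 0.22 / 0.00233 = 1.104e+05.
Re > 4000 → turbulent; use the Moody-chart value f = 0.0175.
Darcy-Weisbach: ΔP = f(L/D)(ρV²/2) = 0.0175·(162/0.22)·(812·1.44²/2) = 0.0175·736.4·841.7 = 1.085e+04 Pa.
Q = ṁ/ρ = 44.44/812 = 0.05473 m³/s.
Pumping power P = QΔP = 0.05473·1.085e+04 = 593.7 W = 0.594 kW.

P ≈ 0.594 kW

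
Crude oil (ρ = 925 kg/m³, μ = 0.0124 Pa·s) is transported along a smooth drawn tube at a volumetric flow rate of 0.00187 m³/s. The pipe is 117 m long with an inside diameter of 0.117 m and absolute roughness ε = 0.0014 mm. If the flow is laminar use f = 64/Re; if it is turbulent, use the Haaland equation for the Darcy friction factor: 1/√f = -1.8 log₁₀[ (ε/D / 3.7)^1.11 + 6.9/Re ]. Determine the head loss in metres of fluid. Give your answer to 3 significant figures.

h_f ≈ 0.0650 m

Cross-sectional area A = πD²/4 = π(0.117)²/4 = 0.01075 m²; mean velocity V = Q/A = 0.00187/0.01075 = 0.1739 m/s.
Reynolds number Re = ρVD/μ = 925 · 0.1739 · 0.117 / 0.0124 = 1518.
Re < 2300 → laminar flow, so f = 64/Re = 64/1518 = 0.04216 (the turbulent correlation is not needed).
Darcy-Weisbach: ΔP = f(L/D)(ρV²/2) = 0.04216·(117/0.117)·(925·0.1739²/2) = 0.04216·1000·13.99 = 589.9 Pa.
Head loss h_f = ΔP/(ρg) = 589.9/(925·9.81) = 0.0650 m.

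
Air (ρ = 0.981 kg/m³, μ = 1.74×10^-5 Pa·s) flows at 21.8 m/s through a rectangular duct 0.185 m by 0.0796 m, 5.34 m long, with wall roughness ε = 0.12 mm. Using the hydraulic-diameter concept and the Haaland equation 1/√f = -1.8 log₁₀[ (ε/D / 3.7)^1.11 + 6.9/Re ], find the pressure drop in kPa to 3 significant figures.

ΔP ≈ 0.243 kPa

Hydraulic diameter D_h = 4A/P = 4·(0.185·0.0796)/(2·(0.185+0.0796)) = 0.0589/0.5292 = 0.1113 m.
Re = ρVD_h/μ = 0.981·21.8·0.1113/1.74e-05 = 1.368e+05.
ε/D_h = 0.00012/0.1113 = 0.00108; Haaland gives 1/√f = -1.8 log₁₀[0.000119+5.04e-05] = 6.788, so f = 0.0217.
ΔP = f(L/D_h)(ρV²/2) = 0.0217·5.34/0.1113·233.1 = 242.7 Pa.
ΔP = 0.243 kPa.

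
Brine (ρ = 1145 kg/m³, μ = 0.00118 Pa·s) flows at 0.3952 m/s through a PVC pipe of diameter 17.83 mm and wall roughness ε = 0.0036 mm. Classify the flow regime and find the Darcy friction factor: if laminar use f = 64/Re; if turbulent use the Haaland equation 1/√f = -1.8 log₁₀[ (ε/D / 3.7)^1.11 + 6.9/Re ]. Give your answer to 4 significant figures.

Re = ρVD/μ = 1145·0.3952·0.01783/0.00118 = 6837.
Re > 4000 → turbulent. ε/D = 3.6e-06/0.01783 = 0.000202; Haaland: 1/√f = -1.8 log₁₀[1.85e-05 + 0.00101] = 5.379, so f = 0.03457.

f ≈ 0.03457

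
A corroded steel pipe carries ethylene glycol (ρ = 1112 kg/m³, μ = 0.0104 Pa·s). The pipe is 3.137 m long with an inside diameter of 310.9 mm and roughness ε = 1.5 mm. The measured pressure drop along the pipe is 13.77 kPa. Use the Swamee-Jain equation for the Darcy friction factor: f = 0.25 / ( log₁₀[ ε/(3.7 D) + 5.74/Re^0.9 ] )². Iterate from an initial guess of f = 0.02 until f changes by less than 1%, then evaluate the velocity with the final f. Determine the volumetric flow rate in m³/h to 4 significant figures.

Rearranging Darcy-Weisbach: V = √(2·ΔP·D/(f·L·ρ)). With ε/D = 0.0015/0.3109 = 0.00482, iterate starting from f = 0.02:
  f = 0.02 → V = √(2·1.377e+04·0.3109/(0.02·3.137·1112)) = 11.08 m/s; Re = ρVD/μ = 3.683e+05; f → 0.03043
  f = 0.03043 → V = 8.982 m/s; Re = 2.986e+05; f → 0.03051
Converged (Δf/f < 1%). With the final f = 0.03051: V = √(2·1.377e+04·0.3109/(0.03051·3.137·1112)) = 8.97 m/s.
Q = V·A = 8.97·(π/4·0.3109²) = 0.681 m³/s = 2451 m³/h.

Q ≈ 2451 m³/h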